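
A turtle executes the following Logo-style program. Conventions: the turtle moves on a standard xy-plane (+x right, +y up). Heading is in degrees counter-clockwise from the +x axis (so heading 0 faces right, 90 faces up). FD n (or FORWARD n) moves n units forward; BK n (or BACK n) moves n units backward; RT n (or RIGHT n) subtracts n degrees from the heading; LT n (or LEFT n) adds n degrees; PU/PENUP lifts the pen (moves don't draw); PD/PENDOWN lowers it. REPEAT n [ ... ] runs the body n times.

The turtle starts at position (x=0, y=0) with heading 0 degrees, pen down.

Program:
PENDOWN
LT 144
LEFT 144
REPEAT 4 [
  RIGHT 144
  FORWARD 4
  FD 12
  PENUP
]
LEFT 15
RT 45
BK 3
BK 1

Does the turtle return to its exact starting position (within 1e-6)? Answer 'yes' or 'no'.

Answer: no

Derivation:
Executing turtle program step by step:
Start: pos=(0,0), heading=0, pen down
PD: pen down
LT 144: heading 0 -> 144
LT 144: heading 144 -> 288
REPEAT 4 [
  -- iteration 1/4 --
  RT 144: heading 288 -> 144
  FD 4: (0,0) -> (-3.236,2.351) [heading=144, draw]
  FD 12: (-3.236,2.351) -> (-12.944,9.405) [heading=144, draw]
  PU: pen up
  -- iteration 2/4 --
  RT 144: heading 144 -> 0
  FD 4: (-12.944,9.405) -> (-8.944,9.405) [heading=0, move]
  FD 12: (-8.944,9.405) -> (3.056,9.405) [heading=0, move]
  PU: pen up
  -- iteration 3/4 --
  RT 144: heading 0 -> 216
  FD 4: (3.056,9.405) -> (-0.18,7.053) [heading=216, move]
  FD 12: (-0.18,7.053) -> (-9.889,0) [heading=216, move]
  PU: pen up
  -- iteration 4/4 --
  RT 144: heading 216 -> 72
  FD 4: (-9.889,0) -> (-8.652,3.804) [heading=72, move]
  FD 12: (-8.652,3.804) -> (-4.944,15.217) [heading=72, move]
  PU: pen up
]
LT 15: heading 72 -> 87
RT 45: heading 87 -> 42
BK 3: (-4.944,15.217) -> (-7.174,13.21) [heading=42, move]
BK 1: (-7.174,13.21) -> (-7.917,12.54) [heading=42, move]
Final: pos=(-7.917,12.54), heading=42, 2 segment(s) drawn

Start position: (0, 0)
Final position: (-7.917, 12.54)
Distance = 14.83; >= 1e-6 -> NOT closed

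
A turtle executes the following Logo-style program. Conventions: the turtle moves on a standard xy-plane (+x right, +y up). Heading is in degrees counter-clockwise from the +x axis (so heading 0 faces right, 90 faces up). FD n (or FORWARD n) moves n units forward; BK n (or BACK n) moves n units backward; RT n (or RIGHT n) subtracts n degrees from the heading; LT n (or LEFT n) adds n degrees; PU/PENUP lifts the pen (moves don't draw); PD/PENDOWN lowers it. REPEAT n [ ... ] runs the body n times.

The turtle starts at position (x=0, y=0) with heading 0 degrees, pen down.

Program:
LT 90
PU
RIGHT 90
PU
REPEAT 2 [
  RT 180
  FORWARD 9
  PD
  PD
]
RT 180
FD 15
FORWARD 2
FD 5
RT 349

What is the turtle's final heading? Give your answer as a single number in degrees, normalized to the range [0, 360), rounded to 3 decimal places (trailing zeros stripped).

Answer: 191

Derivation:
Executing turtle program step by step:
Start: pos=(0,0), heading=0, pen down
LT 90: heading 0 -> 90
PU: pen up
RT 90: heading 90 -> 0
PU: pen up
REPEAT 2 [
  -- iteration 1/2 --
  RT 180: heading 0 -> 180
  FD 9: (0,0) -> (-9,0) [heading=180, move]
  PD: pen down
  PD: pen down
  -- iteration 2/2 --
  RT 180: heading 180 -> 0
  FD 9: (-9,0) -> (0,0) [heading=0, draw]
  PD: pen down
  PD: pen down
]
RT 180: heading 0 -> 180
FD 15: (0,0) -> (-15,0) [heading=180, draw]
FD 2: (-15,0) -> (-17,0) [heading=180, draw]
FD 5: (-17,0) -> (-22,0) [heading=180, draw]
RT 349: heading 180 -> 191
Final: pos=(-22,0), heading=191, 4 segment(s) drawn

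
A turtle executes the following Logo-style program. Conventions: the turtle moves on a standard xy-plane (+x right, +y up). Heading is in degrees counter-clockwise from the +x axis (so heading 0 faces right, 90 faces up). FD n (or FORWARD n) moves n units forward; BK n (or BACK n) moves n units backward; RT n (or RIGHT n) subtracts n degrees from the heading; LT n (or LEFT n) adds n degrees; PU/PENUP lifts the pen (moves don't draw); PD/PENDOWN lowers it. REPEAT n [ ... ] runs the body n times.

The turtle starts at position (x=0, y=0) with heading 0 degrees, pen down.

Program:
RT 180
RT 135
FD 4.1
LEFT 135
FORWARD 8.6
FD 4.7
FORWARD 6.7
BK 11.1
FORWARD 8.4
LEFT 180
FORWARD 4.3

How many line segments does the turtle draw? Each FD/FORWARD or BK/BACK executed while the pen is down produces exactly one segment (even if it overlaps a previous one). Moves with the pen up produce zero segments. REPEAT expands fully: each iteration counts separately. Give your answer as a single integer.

Answer: 7

Derivation:
Executing turtle program step by step:
Start: pos=(0,0), heading=0, pen down
RT 180: heading 0 -> 180
RT 135: heading 180 -> 45
FD 4.1: (0,0) -> (2.899,2.899) [heading=45, draw]
LT 135: heading 45 -> 180
FD 8.6: (2.899,2.899) -> (-5.701,2.899) [heading=180, draw]
FD 4.7: (-5.701,2.899) -> (-10.401,2.899) [heading=180, draw]
FD 6.7: (-10.401,2.899) -> (-17.101,2.899) [heading=180, draw]
BK 11.1: (-17.101,2.899) -> (-6.001,2.899) [heading=180, draw]
FD 8.4: (-6.001,2.899) -> (-14.401,2.899) [heading=180, draw]
LT 180: heading 180 -> 0
FD 4.3: (-14.401,2.899) -> (-10.101,2.899) [heading=0, draw]
Final: pos=(-10.101,2.899), heading=0, 7 segment(s) drawn
Segments drawn: 7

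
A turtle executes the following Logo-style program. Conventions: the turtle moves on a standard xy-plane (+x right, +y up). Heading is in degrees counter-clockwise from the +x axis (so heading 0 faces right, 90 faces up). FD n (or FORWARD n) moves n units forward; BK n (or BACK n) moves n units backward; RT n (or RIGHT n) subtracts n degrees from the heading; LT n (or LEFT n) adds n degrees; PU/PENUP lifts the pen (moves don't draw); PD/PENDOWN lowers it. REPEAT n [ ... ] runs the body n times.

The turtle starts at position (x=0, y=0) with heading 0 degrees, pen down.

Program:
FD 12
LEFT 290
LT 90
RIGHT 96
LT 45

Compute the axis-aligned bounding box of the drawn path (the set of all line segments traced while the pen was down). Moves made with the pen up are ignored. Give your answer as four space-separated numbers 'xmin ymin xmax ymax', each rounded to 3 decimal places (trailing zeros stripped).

Answer: 0 0 12 0

Derivation:
Executing turtle program step by step:
Start: pos=(0,0), heading=0, pen down
FD 12: (0,0) -> (12,0) [heading=0, draw]
LT 290: heading 0 -> 290
LT 90: heading 290 -> 20
RT 96: heading 20 -> 284
LT 45: heading 284 -> 329
Final: pos=(12,0), heading=329, 1 segment(s) drawn

Segment endpoints: x in {0, 12}, y in {0}
xmin=0, ymin=0, xmax=12, ymax=0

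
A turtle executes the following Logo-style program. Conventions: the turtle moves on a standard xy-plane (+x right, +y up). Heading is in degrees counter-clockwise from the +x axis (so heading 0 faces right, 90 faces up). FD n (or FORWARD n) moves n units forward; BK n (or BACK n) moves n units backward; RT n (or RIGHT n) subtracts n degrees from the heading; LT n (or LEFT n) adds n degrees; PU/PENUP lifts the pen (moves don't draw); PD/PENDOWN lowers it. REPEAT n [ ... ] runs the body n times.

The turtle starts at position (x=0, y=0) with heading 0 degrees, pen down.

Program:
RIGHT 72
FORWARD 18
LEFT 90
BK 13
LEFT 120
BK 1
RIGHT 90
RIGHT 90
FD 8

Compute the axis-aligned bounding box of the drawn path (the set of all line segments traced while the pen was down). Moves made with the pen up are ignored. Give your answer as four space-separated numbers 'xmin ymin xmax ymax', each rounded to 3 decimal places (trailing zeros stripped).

Answer: -6.801 -27.158 5.562 0

Derivation:
Executing turtle program step by step:
Start: pos=(0,0), heading=0, pen down
RT 72: heading 0 -> 288
FD 18: (0,0) -> (5.562,-17.119) [heading=288, draw]
LT 90: heading 288 -> 18
BK 13: (5.562,-17.119) -> (-6.801,-21.136) [heading=18, draw]
LT 120: heading 18 -> 138
BK 1: (-6.801,-21.136) -> (-6.058,-21.805) [heading=138, draw]
RT 90: heading 138 -> 48
RT 90: heading 48 -> 318
FD 8: (-6.058,-21.805) -> (-0.113,-27.158) [heading=318, draw]
Final: pos=(-0.113,-27.158), heading=318, 4 segment(s) drawn

Segment endpoints: x in {-6.801, -6.058, -0.113, 0, 5.562}, y in {-27.158, -21.805, -21.136, -17.119, 0}
xmin=-6.801, ymin=-27.158, xmax=5.562, ymax=0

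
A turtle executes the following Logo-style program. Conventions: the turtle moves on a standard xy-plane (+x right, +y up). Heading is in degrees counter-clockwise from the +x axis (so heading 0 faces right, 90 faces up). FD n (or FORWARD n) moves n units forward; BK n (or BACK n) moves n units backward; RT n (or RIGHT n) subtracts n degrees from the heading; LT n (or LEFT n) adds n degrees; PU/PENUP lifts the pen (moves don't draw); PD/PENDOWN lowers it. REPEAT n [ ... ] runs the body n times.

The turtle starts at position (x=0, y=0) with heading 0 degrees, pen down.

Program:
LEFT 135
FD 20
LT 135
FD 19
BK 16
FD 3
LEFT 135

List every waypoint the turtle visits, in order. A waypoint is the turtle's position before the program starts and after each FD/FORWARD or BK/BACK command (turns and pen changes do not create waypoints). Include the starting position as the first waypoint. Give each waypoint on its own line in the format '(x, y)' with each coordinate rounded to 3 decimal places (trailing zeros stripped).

Executing turtle program step by step:
Start: pos=(0,0), heading=0, pen down
LT 135: heading 0 -> 135
FD 20: (0,0) -> (-14.142,14.142) [heading=135, draw]
LT 135: heading 135 -> 270
FD 19: (-14.142,14.142) -> (-14.142,-4.858) [heading=270, draw]
BK 16: (-14.142,-4.858) -> (-14.142,11.142) [heading=270, draw]
FD 3: (-14.142,11.142) -> (-14.142,8.142) [heading=270, draw]
LT 135: heading 270 -> 45
Final: pos=(-14.142,8.142), heading=45, 4 segment(s) drawn
Waypoints (5 total):
(0, 0)
(-14.142, 14.142)
(-14.142, -4.858)
(-14.142, 11.142)
(-14.142, 8.142)

Answer: (0, 0)
(-14.142, 14.142)
(-14.142, -4.858)
(-14.142, 11.142)
(-14.142, 8.142)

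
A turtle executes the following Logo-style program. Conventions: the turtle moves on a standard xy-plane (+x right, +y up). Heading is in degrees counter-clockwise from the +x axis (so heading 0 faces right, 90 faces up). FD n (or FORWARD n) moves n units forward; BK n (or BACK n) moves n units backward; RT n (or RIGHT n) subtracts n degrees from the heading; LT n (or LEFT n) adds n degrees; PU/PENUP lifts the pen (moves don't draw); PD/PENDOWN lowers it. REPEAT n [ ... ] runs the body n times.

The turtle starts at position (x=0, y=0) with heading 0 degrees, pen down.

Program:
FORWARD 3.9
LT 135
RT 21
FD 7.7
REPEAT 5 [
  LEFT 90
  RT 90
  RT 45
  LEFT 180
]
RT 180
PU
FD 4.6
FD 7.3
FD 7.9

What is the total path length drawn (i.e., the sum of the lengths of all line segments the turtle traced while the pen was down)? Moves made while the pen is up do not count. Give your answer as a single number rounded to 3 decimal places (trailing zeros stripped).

Executing turtle program step by step:
Start: pos=(0,0), heading=0, pen down
FD 3.9: (0,0) -> (3.9,0) [heading=0, draw]
LT 135: heading 0 -> 135
RT 21: heading 135 -> 114
FD 7.7: (3.9,0) -> (0.768,7.034) [heading=114, draw]
REPEAT 5 [
  -- iteration 1/5 --
  LT 90: heading 114 -> 204
  RT 90: heading 204 -> 114
  RT 45: heading 114 -> 69
  LT 180: heading 69 -> 249
  -- iteration 2/5 --
  LT 90: heading 249 -> 339
  RT 90: heading 339 -> 249
  RT 45: heading 249 -> 204
  LT 180: heading 204 -> 24
  -- iteration 3/5 --
  LT 90: heading 24 -> 114
  RT 90: heading 114 -> 24
  RT 45: heading 24 -> 339
  LT 180: heading 339 -> 159
  -- iteration 4/5 --
  LT 90: heading 159 -> 249
  RT 90: heading 249 -> 159
  RT 45: heading 159 -> 114
  LT 180: heading 114 -> 294
  -- iteration 5/5 --
  LT 90: heading 294 -> 24
  RT 90: heading 24 -> 294
  RT 45: heading 294 -> 249
  LT 180: heading 249 -> 69
]
RT 180: heading 69 -> 249
PU: pen up
FD 4.6: (0.768,7.034) -> (-0.88,2.74) [heading=249, move]
FD 7.3: (-0.88,2.74) -> (-3.496,-4.075) [heading=249, move]
FD 7.9: (-3.496,-4.075) -> (-6.328,-11.451) [heading=249, move]
Final: pos=(-6.328,-11.451), heading=249, 2 segment(s) drawn

Segment lengths:
  seg 1: (0,0) -> (3.9,0), length = 3.9
  seg 2: (3.9,0) -> (0.768,7.034), length = 7.7
Total = 11.6

Answer: 11.6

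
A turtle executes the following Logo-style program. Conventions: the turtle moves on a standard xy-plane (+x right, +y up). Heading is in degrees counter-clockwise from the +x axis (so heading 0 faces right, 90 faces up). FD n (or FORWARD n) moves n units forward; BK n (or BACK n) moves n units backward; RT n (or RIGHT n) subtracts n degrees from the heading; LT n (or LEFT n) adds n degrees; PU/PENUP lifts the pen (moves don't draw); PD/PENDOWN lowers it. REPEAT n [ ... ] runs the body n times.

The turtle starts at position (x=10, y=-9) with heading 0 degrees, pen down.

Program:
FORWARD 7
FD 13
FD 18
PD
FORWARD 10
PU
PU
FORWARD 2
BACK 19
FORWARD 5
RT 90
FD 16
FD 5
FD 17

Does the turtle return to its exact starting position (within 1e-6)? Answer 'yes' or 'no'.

Executing turtle program step by step:
Start: pos=(10,-9), heading=0, pen down
FD 7: (10,-9) -> (17,-9) [heading=0, draw]
FD 13: (17,-9) -> (30,-9) [heading=0, draw]
FD 18: (30,-9) -> (48,-9) [heading=0, draw]
PD: pen down
FD 10: (48,-9) -> (58,-9) [heading=0, draw]
PU: pen up
PU: pen up
FD 2: (58,-9) -> (60,-9) [heading=0, move]
BK 19: (60,-9) -> (41,-9) [heading=0, move]
FD 5: (41,-9) -> (46,-9) [heading=0, move]
RT 90: heading 0 -> 270
FD 16: (46,-9) -> (46,-25) [heading=270, move]
FD 5: (46,-25) -> (46,-30) [heading=270, move]
FD 17: (46,-30) -> (46,-47) [heading=270, move]
Final: pos=(46,-47), heading=270, 4 segment(s) drawn

Start position: (10, -9)
Final position: (46, -47)
Distance = 52.345; >= 1e-6 -> NOT closed

Answer: no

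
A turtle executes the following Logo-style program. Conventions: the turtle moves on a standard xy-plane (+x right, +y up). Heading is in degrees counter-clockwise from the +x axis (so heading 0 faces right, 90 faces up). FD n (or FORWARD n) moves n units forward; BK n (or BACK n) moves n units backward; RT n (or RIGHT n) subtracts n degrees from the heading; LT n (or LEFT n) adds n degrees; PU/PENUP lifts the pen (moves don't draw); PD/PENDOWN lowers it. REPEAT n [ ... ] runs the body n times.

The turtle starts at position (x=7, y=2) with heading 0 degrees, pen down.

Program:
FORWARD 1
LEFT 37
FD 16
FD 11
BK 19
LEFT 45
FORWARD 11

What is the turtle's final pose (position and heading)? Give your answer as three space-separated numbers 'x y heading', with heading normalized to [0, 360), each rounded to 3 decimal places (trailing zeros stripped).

Answer: 15.92 17.707 82

Derivation:
Executing turtle program step by step:
Start: pos=(7,2), heading=0, pen down
FD 1: (7,2) -> (8,2) [heading=0, draw]
LT 37: heading 0 -> 37
FD 16: (8,2) -> (20.778,11.629) [heading=37, draw]
FD 11: (20.778,11.629) -> (29.563,18.249) [heading=37, draw]
BK 19: (29.563,18.249) -> (14.389,6.815) [heading=37, draw]
LT 45: heading 37 -> 82
FD 11: (14.389,6.815) -> (15.92,17.707) [heading=82, draw]
Final: pos=(15.92,17.707), heading=82, 5 segment(s) drawn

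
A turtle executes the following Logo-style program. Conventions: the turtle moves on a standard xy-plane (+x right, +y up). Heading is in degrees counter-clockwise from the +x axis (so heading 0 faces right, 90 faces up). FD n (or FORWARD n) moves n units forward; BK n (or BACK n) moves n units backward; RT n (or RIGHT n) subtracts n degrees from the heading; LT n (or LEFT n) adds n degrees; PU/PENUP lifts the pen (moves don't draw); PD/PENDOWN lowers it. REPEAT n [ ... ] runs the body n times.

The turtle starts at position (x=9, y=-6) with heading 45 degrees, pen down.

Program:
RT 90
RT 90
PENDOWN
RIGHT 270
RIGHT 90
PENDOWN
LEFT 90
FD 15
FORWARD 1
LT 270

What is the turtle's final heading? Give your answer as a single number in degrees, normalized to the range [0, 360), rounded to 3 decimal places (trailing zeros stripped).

Executing turtle program step by step:
Start: pos=(9,-6), heading=45, pen down
RT 90: heading 45 -> 315
RT 90: heading 315 -> 225
PD: pen down
RT 270: heading 225 -> 315
RT 90: heading 315 -> 225
PD: pen down
LT 90: heading 225 -> 315
FD 15: (9,-6) -> (19.607,-16.607) [heading=315, draw]
FD 1: (19.607,-16.607) -> (20.314,-17.314) [heading=315, draw]
LT 270: heading 315 -> 225
Final: pos=(20.314,-17.314), heading=225, 2 segment(s) drawn

Answer: 225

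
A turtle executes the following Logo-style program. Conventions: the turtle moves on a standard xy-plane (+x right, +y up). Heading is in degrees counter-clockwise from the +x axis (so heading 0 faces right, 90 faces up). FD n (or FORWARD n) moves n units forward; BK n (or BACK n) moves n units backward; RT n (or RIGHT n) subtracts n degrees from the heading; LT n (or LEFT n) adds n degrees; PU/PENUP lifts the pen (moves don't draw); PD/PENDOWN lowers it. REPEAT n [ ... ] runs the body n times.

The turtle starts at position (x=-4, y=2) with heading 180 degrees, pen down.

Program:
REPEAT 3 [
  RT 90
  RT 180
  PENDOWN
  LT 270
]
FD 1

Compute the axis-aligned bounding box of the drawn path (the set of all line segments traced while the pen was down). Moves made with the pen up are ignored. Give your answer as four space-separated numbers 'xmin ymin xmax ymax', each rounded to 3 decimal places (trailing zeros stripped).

Executing turtle program step by step:
Start: pos=(-4,2), heading=180, pen down
REPEAT 3 [
  -- iteration 1/3 --
  RT 90: heading 180 -> 90
  RT 180: heading 90 -> 270
  PD: pen down
  LT 270: heading 270 -> 180
  -- iteration 2/3 --
  RT 90: heading 180 -> 90
  RT 180: heading 90 -> 270
  PD: pen down
  LT 270: heading 270 -> 180
  -- iteration 3/3 --
  RT 90: heading 180 -> 90
  RT 180: heading 90 -> 270
  PD: pen down
  LT 270: heading 270 -> 180
]
FD 1: (-4,2) -> (-5,2) [heading=180, draw]
Final: pos=(-5,2), heading=180, 1 segment(s) drawn

Segment endpoints: x in {-5, -4}, y in {2}
xmin=-5, ymin=2, xmax=-4, ymax=2

Answer: -5 2 -4 2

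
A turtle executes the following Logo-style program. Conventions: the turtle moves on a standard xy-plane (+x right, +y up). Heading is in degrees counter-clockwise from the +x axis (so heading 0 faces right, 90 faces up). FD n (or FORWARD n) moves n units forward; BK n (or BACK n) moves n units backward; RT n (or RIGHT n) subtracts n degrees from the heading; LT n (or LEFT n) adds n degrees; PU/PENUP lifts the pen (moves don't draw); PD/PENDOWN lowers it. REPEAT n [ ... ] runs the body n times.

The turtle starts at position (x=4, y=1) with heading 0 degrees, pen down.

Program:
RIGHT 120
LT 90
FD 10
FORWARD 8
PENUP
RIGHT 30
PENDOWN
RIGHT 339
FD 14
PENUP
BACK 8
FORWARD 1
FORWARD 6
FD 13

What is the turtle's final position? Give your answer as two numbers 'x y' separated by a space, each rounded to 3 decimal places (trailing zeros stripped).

Executing turtle program step by step:
Start: pos=(4,1), heading=0, pen down
RT 120: heading 0 -> 240
LT 90: heading 240 -> 330
FD 10: (4,1) -> (12.66,-4) [heading=330, draw]
FD 8: (12.66,-4) -> (19.588,-8) [heading=330, draw]
PU: pen up
RT 30: heading 330 -> 300
PD: pen down
RT 339: heading 300 -> 321
FD 14: (19.588,-8) -> (30.469,-16.81) [heading=321, draw]
PU: pen up
BK 8: (30.469,-16.81) -> (24.251,-11.776) [heading=321, move]
FD 1: (24.251,-11.776) -> (25.028,-12.405) [heading=321, move]
FD 6: (25.028,-12.405) -> (29.691,-16.181) [heading=321, move]
FD 13: (29.691,-16.181) -> (39.794,-24.362) [heading=321, move]
Final: pos=(39.794,-24.362), heading=321, 3 segment(s) drawn

Answer: 39.794 -24.362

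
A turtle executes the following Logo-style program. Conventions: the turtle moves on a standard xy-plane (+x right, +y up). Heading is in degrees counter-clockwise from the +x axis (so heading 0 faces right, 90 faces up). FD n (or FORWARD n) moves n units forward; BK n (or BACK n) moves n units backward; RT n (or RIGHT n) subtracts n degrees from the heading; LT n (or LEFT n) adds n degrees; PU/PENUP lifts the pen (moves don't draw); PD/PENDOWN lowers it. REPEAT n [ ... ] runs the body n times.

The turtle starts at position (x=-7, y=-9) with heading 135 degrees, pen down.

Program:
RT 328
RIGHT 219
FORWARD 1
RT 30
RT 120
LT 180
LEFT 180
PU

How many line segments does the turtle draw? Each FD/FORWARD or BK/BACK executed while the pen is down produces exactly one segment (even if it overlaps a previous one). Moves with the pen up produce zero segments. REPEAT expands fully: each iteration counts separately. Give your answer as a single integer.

Answer: 1

Derivation:
Executing turtle program step by step:
Start: pos=(-7,-9), heading=135, pen down
RT 328: heading 135 -> 167
RT 219: heading 167 -> 308
FD 1: (-7,-9) -> (-6.384,-9.788) [heading=308, draw]
RT 30: heading 308 -> 278
RT 120: heading 278 -> 158
LT 180: heading 158 -> 338
LT 180: heading 338 -> 158
PU: pen up
Final: pos=(-6.384,-9.788), heading=158, 1 segment(s) drawn
Segments drawn: 1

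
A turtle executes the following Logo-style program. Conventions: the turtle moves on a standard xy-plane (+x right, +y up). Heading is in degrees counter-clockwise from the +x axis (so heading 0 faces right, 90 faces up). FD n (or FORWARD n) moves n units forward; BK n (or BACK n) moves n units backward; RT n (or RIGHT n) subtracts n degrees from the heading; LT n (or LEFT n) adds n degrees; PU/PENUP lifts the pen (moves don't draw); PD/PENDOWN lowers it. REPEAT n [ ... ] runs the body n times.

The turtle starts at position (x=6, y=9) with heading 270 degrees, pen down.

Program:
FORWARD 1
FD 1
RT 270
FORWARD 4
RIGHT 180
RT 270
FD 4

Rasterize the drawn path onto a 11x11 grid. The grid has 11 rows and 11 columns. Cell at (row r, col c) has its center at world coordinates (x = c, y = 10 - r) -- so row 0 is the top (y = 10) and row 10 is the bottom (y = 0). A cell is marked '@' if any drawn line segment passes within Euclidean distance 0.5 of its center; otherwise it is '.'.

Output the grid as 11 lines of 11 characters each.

Segment 0: (6,9) -> (6,8)
Segment 1: (6,8) -> (6,7)
Segment 2: (6,7) -> (10,7)
Segment 3: (10,7) -> (10,3)

Answer: ...........
......@....
......@....
......@@@@@
..........@
..........@
..........@
..........@
...........
...........
...........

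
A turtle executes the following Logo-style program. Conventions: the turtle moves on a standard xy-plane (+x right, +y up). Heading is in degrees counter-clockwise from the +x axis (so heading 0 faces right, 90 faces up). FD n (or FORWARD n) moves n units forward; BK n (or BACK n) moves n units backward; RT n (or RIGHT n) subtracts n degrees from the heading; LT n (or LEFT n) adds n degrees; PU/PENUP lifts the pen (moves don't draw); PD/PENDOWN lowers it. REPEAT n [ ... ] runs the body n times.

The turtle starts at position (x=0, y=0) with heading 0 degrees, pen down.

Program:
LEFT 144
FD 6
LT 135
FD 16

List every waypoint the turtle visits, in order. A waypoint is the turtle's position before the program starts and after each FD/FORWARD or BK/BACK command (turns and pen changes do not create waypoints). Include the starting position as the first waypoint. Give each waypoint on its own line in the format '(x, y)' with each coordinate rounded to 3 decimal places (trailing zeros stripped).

Executing turtle program step by step:
Start: pos=(0,0), heading=0, pen down
LT 144: heading 0 -> 144
FD 6: (0,0) -> (-4.854,3.527) [heading=144, draw]
LT 135: heading 144 -> 279
FD 16: (-4.854,3.527) -> (-2.351,-12.276) [heading=279, draw]
Final: pos=(-2.351,-12.276), heading=279, 2 segment(s) drawn
Waypoints (3 total):
(0, 0)
(-4.854, 3.527)
(-2.351, -12.276)

Answer: (0, 0)
(-4.854, 3.527)
(-2.351, -12.276)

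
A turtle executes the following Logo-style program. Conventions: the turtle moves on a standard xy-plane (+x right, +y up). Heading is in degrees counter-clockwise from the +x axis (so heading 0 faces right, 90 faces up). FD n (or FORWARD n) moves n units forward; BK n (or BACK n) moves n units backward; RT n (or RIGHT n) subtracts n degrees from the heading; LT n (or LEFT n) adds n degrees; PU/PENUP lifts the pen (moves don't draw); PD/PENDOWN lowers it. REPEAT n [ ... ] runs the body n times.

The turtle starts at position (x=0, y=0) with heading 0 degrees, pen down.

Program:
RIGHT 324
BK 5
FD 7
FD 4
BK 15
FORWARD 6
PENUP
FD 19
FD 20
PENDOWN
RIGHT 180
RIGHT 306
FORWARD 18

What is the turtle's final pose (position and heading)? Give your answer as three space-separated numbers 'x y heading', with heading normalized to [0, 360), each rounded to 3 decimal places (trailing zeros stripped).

Answer: 29.125 3.16 270

Derivation:
Executing turtle program step by step:
Start: pos=(0,0), heading=0, pen down
RT 324: heading 0 -> 36
BK 5: (0,0) -> (-4.045,-2.939) [heading=36, draw]
FD 7: (-4.045,-2.939) -> (1.618,1.176) [heading=36, draw]
FD 4: (1.618,1.176) -> (4.854,3.527) [heading=36, draw]
BK 15: (4.854,3.527) -> (-7.281,-5.29) [heading=36, draw]
FD 6: (-7.281,-5.29) -> (-2.427,-1.763) [heading=36, draw]
PU: pen up
FD 19: (-2.427,-1.763) -> (12.944,9.405) [heading=36, move]
FD 20: (12.944,9.405) -> (29.125,21.16) [heading=36, move]
PD: pen down
RT 180: heading 36 -> 216
RT 306: heading 216 -> 270
FD 18: (29.125,21.16) -> (29.125,3.16) [heading=270, draw]
Final: pos=(29.125,3.16), heading=270, 6 segment(s) drawn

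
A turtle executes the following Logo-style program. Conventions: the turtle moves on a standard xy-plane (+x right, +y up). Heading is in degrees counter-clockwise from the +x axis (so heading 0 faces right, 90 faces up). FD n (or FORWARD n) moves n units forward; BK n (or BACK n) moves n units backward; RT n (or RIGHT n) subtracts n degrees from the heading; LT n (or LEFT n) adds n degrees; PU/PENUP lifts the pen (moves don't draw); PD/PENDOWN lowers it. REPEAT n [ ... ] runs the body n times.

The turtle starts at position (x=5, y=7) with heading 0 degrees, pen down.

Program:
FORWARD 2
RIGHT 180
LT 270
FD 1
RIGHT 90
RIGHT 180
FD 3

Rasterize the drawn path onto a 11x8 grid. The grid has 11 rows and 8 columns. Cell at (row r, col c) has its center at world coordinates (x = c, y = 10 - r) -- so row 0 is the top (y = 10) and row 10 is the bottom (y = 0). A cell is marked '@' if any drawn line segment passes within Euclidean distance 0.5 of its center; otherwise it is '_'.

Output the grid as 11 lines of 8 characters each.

Answer: ________
________
____@@@@
_____@@@
________
________
________
________
________
________
________

Derivation:
Segment 0: (5,7) -> (7,7)
Segment 1: (7,7) -> (7,8)
Segment 2: (7,8) -> (4,8)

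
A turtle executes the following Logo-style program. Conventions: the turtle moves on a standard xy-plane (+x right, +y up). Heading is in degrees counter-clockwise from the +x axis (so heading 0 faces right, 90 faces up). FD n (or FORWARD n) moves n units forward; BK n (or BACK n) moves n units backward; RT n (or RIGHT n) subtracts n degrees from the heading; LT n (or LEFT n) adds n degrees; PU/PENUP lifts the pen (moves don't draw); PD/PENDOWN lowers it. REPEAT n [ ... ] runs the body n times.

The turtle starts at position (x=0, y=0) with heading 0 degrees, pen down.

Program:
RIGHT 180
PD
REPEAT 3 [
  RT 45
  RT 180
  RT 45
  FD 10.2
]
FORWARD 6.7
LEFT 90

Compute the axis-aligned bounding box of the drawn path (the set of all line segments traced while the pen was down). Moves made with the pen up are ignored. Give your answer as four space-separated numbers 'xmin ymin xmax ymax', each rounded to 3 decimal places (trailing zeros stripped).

Answer: 0 -10.2 10.2 6.7

Derivation:
Executing turtle program step by step:
Start: pos=(0,0), heading=0, pen down
RT 180: heading 0 -> 180
PD: pen down
REPEAT 3 [
  -- iteration 1/3 --
  RT 45: heading 180 -> 135
  RT 180: heading 135 -> 315
  RT 45: heading 315 -> 270
  FD 10.2: (0,0) -> (0,-10.2) [heading=270, draw]
  -- iteration 2/3 --
  RT 45: heading 270 -> 225
  RT 180: heading 225 -> 45
  RT 45: heading 45 -> 0
  FD 10.2: (0,-10.2) -> (10.2,-10.2) [heading=0, draw]
  -- iteration 3/3 --
  RT 45: heading 0 -> 315
  RT 180: heading 315 -> 135
  RT 45: heading 135 -> 90
  FD 10.2: (10.2,-10.2) -> (10.2,0) [heading=90, draw]
]
FD 6.7: (10.2,0) -> (10.2,6.7) [heading=90, draw]
LT 90: heading 90 -> 180
Final: pos=(10.2,6.7), heading=180, 4 segment(s) drawn

Segment endpoints: x in {0, 0, 10.2, 10.2, 10.2}, y in {-10.2, -10.2, 0, 0, 6.7}
xmin=0, ymin=-10.2, xmax=10.2, ymax=6.7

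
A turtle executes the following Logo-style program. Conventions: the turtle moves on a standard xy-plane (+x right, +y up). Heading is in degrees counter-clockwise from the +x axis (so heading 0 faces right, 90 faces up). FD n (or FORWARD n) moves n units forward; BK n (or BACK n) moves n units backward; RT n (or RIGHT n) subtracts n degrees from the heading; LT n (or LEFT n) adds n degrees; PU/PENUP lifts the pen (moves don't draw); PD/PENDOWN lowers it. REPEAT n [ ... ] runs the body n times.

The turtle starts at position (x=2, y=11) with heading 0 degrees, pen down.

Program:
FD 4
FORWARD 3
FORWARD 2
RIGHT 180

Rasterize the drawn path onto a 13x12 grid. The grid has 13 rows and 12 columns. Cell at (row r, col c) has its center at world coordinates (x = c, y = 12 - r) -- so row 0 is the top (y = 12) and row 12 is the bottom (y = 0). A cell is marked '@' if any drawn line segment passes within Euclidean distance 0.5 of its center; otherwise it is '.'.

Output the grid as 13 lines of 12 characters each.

Segment 0: (2,11) -> (6,11)
Segment 1: (6,11) -> (9,11)
Segment 2: (9,11) -> (11,11)

Answer: ............
..@@@@@@@@@@
............
............
............
............
............
............
............
............
............
............
............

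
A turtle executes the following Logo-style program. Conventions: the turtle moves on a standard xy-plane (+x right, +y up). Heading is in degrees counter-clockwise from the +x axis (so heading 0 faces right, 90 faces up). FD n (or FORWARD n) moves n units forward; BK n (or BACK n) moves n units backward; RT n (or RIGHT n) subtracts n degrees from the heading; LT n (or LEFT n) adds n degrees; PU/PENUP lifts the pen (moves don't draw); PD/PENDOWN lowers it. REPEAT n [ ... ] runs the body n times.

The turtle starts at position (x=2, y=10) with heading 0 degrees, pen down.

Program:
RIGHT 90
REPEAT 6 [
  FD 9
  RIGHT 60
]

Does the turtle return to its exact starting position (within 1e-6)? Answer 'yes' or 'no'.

Answer: yes

Derivation:
Executing turtle program step by step:
Start: pos=(2,10), heading=0, pen down
RT 90: heading 0 -> 270
REPEAT 6 [
  -- iteration 1/6 --
  FD 9: (2,10) -> (2,1) [heading=270, draw]
  RT 60: heading 270 -> 210
  -- iteration 2/6 --
  FD 9: (2,1) -> (-5.794,-3.5) [heading=210, draw]
  RT 60: heading 210 -> 150
  -- iteration 3/6 --
  FD 9: (-5.794,-3.5) -> (-13.588,1) [heading=150, draw]
  RT 60: heading 150 -> 90
  -- iteration 4/6 --
  FD 9: (-13.588,1) -> (-13.588,10) [heading=90, draw]
  RT 60: heading 90 -> 30
  -- iteration 5/6 --
  FD 9: (-13.588,10) -> (-5.794,14.5) [heading=30, draw]
  RT 60: heading 30 -> 330
  -- iteration 6/6 --
  FD 9: (-5.794,14.5) -> (2,10) [heading=330, draw]
  RT 60: heading 330 -> 270
]
Final: pos=(2,10), heading=270, 6 segment(s) drawn

Start position: (2, 10)
Final position: (2, 10)
Distance = 0; < 1e-6 -> CLOSED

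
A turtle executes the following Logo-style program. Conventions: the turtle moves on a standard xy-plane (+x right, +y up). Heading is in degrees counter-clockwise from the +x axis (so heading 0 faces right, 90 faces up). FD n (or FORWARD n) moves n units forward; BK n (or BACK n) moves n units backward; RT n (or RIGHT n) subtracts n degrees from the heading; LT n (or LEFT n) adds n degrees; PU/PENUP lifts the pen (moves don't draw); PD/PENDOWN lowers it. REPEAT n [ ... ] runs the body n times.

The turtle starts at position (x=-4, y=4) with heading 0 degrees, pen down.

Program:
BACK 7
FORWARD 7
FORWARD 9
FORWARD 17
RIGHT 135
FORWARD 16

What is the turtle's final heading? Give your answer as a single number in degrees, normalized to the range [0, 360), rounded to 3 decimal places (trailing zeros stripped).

Executing turtle program step by step:
Start: pos=(-4,4), heading=0, pen down
BK 7: (-4,4) -> (-11,4) [heading=0, draw]
FD 7: (-11,4) -> (-4,4) [heading=0, draw]
FD 9: (-4,4) -> (5,4) [heading=0, draw]
FD 17: (5,4) -> (22,4) [heading=0, draw]
RT 135: heading 0 -> 225
FD 16: (22,4) -> (10.686,-7.314) [heading=225, draw]
Final: pos=(10.686,-7.314), heading=225, 5 segment(s) drawn

Answer: 225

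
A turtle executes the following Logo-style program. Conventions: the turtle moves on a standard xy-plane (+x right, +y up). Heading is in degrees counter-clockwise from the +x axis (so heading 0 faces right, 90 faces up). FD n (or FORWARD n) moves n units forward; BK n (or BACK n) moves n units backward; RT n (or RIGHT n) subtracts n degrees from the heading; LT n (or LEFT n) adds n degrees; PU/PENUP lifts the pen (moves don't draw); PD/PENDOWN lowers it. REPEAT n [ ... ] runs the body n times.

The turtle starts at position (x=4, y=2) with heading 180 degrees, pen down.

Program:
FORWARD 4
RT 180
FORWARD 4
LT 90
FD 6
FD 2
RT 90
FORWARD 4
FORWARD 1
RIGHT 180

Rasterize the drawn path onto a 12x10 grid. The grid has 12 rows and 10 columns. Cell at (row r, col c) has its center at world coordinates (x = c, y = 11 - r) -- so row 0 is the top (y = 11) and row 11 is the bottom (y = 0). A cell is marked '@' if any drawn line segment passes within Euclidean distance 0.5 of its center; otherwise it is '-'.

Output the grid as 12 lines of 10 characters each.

Segment 0: (4,2) -> (0,2)
Segment 1: (0,2) -> (4,2)
Segment 2: (4,2) -> (4,8)
Segment 3: (4,8) -> (4,10)
Segment 4: (4,10) -> (8,10)
Segment 5: (8,10) -> (9,10)

Answer: ----------
----@@@@@@
----@-----
----@-----
----@-----
----@-----
----@-----
----@-----
----@-----
@@@@@-----
----------
----------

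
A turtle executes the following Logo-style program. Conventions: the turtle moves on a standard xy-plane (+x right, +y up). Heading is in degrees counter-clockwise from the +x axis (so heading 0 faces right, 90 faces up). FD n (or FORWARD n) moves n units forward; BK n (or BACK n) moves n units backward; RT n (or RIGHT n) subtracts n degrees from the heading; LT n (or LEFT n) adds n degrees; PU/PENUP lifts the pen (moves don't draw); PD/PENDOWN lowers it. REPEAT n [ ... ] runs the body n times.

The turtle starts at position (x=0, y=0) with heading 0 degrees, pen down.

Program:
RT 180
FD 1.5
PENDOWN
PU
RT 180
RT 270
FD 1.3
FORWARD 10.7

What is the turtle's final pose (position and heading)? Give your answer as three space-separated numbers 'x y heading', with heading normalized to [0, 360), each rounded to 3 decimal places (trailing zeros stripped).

Executing turtle program step by step:
Start: pos=(0,0), heading=0, pen down
RT 180: heading 0 -> 180
FD 1.5: (0,0) -> (-1.5,0) [heading=180, draw]
PD: pen down
PU: pen up
RT 180: heading 180 -> 0
RT 270: heading 0 -> 90
FD 1.3: (-1.5,0) -> (-1.5,1.3) [heading=90, move]
FD 10.7: (-1.5,1.3) -> (-1.5,12) [heading=90, move]
Final: pos=(-1.5,12), heading=90, 1 segment(s) drawn

Answer: -1.5 12 90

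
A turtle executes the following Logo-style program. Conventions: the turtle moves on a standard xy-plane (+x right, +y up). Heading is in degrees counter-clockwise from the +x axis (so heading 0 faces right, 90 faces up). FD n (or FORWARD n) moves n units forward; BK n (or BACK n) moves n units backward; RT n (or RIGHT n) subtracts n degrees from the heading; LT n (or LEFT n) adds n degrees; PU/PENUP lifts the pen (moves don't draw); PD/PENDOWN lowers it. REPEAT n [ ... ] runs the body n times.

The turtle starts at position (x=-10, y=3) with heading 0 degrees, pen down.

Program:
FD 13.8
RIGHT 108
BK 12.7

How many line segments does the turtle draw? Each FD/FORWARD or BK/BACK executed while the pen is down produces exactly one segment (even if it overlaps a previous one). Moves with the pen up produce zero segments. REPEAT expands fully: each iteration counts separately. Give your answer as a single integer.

Answer: 2

Derivation:
Executing turtle program step by step:
Start: pos=(-10,3), heading=0, pen down
FD 13.8: (-10,3) -> (3.8,3) [heading=0, draw]
RT 108: heading 0 -> 252
BK 12.7: (3.8,3) -> (7.725,15.078) [heading=252, draw]
Final: pos=(7.725,15.078), heading=252, 2 segment(s) drawn
Segments drawn: 2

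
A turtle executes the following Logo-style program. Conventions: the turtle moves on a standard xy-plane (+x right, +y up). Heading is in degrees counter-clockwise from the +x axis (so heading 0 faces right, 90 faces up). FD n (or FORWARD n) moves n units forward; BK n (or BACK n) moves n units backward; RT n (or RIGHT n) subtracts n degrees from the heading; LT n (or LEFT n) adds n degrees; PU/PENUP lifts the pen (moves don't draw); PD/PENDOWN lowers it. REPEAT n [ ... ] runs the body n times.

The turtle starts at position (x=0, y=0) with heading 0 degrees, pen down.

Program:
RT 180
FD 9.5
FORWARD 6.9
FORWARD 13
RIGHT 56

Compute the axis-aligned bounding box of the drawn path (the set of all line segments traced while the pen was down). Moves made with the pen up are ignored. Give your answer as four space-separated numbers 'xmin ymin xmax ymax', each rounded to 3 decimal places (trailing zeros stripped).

Executing turtle program step by step:
Start: pos=(0,0), heading=0, pen down
RT 180: heading 0 -> 180
FD 9.5: (0,0) -> (-9.5,0) [heading=180, draw]
FD 6.9: (-9.5,0) -> (-16.4,0) [heading=180, draw]
FD 13: (-16.4,0) -> (-29.4,0) [heading=180, draw]
RT 56: heading 180 -> 124
Final: pos=(-29.4,0), heading=124, 3 segment(s) drawn

Segment endpoints: x in {-29.4, -16.4, -9.5, 0}, y in {0, 0, 0, 0}
xmin=-29.4, ymin=0, xmax=0, ymax=0

Answer: -29.4 0 0 0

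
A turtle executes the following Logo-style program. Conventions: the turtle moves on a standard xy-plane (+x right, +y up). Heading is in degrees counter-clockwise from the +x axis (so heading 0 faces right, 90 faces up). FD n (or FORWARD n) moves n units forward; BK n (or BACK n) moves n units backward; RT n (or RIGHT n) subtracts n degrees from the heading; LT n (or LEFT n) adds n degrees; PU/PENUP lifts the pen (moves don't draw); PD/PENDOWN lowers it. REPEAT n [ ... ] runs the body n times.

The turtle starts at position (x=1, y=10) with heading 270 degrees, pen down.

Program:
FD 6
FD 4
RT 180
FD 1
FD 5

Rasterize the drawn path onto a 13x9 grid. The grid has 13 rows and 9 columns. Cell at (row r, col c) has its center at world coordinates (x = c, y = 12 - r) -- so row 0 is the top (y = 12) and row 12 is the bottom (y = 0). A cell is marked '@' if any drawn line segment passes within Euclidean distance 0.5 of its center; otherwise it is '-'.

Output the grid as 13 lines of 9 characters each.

Answer: ---------
---------
-@-------
-@-------
-@-------
-@-------
-@-------
-@-------
-@-------
-@-------
-@-------
-@-------
-@-------

Derivation:
Segment 0: (1,10) -> (1,4)
Segment 1: (1,4) -> (1,0)
Segment 2: (1,0) -> (1,1)
Segment 3: (1,1) -> (1,6)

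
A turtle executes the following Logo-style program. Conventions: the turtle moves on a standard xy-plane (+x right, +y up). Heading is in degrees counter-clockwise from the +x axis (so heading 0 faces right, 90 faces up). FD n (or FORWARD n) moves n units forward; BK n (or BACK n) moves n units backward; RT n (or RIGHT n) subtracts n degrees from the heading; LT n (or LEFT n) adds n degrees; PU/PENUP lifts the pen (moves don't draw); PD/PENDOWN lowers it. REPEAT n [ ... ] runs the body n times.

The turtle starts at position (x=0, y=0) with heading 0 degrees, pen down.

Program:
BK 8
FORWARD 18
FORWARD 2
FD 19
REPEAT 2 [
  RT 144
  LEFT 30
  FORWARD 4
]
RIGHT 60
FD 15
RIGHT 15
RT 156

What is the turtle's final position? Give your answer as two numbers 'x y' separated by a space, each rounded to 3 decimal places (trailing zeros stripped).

Executing turtle program step by step:
Start: pos=(0,0), heading=0, pen down
BK 8: (0,0) -> (-8,0) [heading=0, draw]
FD 18: (-8,0) -> (10,0) [heading=0, draw]
FD 2: (10,0) -> (12,0) [heading=0, draw]
FD 19: (12,0) -> (31,0) [heading=0, draw]
REPEAT 2 [
  -- iteration 1/2 --
  RT 144: heading 0 -> 216
  LT 30: heading 216 -> 246
  FD 4: (31,0) -> (29.373,-3.654) [heading=246, draw]
  -- iteration 2/2 --
  RT 144: heading 246 -> 102
  LT 30: heading 102 -> 132
  FD 4: (29.373,-3.654) -> (26.697,-0.682) [heading=132, draw]
]
RT 60: heading 132 -> 72
FD 15: (26.697,-0.682) -> (31.332,13.584) [heading=72, draw]
RT 15: heading 72 -> 57
RT 156: heading 57 -> 261
Final: pos=(31.332,13.584), heading=261, 7 segment(s) drawn

Answer: 31.332 13.584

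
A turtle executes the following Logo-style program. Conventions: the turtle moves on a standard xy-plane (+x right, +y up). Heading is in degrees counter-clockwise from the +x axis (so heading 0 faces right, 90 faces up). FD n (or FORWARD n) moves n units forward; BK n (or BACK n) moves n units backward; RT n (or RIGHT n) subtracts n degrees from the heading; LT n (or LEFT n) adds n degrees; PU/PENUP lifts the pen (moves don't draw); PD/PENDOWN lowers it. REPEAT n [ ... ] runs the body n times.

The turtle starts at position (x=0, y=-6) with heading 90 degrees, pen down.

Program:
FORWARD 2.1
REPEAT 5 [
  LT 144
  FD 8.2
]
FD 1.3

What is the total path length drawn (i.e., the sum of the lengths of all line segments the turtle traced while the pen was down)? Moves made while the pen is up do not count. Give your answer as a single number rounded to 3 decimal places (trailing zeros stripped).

Answer: 44.4

Derivation:
Executing turtle program step by step:
Start: pos=(0,-6), heading=90, pen down
FD 2.1: (0,-6) -> (0,-3.9) [heading=90, draw]
REPEAT 5 [
  -- iteration 1/5 --
  LT 144: heading 90 -> 234
  FD 8.2: (0,-3.9) -> (-4.82,-10.534) [heading=234, draw]
  -- iteration 2/5 --
  LT 144: heading 234 -> 18
  FD 8.2: (-4.82,-10.534) -> (2.979,-8) [heading=18, draw]
  -- iteration 3/5 --
  LT 144: heading 18 -> 162
  FD 8.2: (2.979,-8) -> (-4.82,-5.466) [heading=162, draw]
  -- iteration 4/5 --
  LT 144: heading 162 -> 306
  FD 8.2: (-4.82,-5.466) -> (0,-12.1) [heading=306, draw]
  -- iteration 5/5 --
  LT 144: heading 306 -> 90
  FD 8.2: (0,-12.1) -> (0,-3.9) [heading=90, draw]
]
FD 1.3: (0,-3.9) -> (0,-2.6) [heading=90, draw]
Final: pos=(0,-2.6), heading=90, 7 segment(s) drawn

Segment lengths:
  seg 1: (0,-6) -> (0,-3.9), length = 2.1
  seg 2: (0,-3.9) -> (-4.82,-10.534), length = 8.2
  seg 3: (-4.82,-10.534) -> (2.979,-8), length = 8.2
  seg 4: (2.979,-8) -> (-4.82,-5.466), length = 8.2
  seg 5: (-4.82,-5.466) -> (0,-12.1), length = 8.2
  seg 6: (0,-12.1) -> (0,-3.9), length = 8.2
  seg 7: (0,-3.9) -> (0,-2.6), length = 1.3
Total = 44.4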